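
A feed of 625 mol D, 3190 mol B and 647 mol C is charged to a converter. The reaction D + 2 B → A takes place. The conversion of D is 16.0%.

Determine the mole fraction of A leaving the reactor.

0.0235

D reacted = 0.16 × 625 = 100 mol; ν_D = −1, so ξ = 100/1 = 100 mol.
Outlet amounts (n = n₀ + ν ξ):
  D: 625 − 1(100) = 525
  B: 3190 − 2(100) = 2990
  A: 0 + 1(100) = 100
  C: 647 (inert)
Total out = 4262 mol; y_A = 100 / 4262 = 0.02346.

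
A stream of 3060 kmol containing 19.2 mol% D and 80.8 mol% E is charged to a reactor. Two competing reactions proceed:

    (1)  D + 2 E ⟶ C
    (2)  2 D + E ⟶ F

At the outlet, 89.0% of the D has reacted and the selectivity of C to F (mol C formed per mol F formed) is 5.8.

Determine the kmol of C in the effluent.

Conversion of D: D consumed = 0.89 × 587.5 = 522.9 kmol = 1ξ₁ + 2ξ₂.
Selectivity: 1ξ₁ / (1ξ₂) = 5.8 → ξ₁ = 5.8 ξ₂.
Substitute: (1·5.8 + 2) ξ₂ = 522.9 → ξ₂ = 67.04 kmol, ξ₁ = 388.8 kmol.
Outlet amounts (n = n₀ + Σ ν·ξ):
  D: 587.5 − 1(388.8) − 2(67.04) = 64.63
  E: 2472 − 2(388.8) − 1(67.04) = 1628
  C: 0 + 1(388.8) = 388.8
  F: 0 + 1(67.04) = 67.04

389 kmol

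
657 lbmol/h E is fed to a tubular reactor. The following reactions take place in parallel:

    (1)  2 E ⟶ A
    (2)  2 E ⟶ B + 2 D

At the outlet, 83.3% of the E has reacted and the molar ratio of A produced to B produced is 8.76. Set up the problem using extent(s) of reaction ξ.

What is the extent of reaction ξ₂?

Conversion of E: E consumed = 0.833 × 657 = 547.3 lbmol/h = 2ξ₁ + 2ξ₂.
Selectivity: 1ξ₁ / (1ξ₂) = 8.76 → ξ₁ = 8.76 ξ₂.
Substitute: (2·8.76 + 2) ξ₂ = 547.3 → ξ₂ = 28.04 lbmol/h, ξ₁ = 245.6 lbmol/h.
Outlet amounts (n = n₀ + Σ ν·ξ):
  E: 657 − 2(245.6) − 2(28.04) = 109.7
  A: 0 + 1(245.6) = 245.6
  B: 0 + 1(28.04) = 28.04
  D: 0 + 2(28.04) = 56.07

ξ₂ = 28 lbmol/h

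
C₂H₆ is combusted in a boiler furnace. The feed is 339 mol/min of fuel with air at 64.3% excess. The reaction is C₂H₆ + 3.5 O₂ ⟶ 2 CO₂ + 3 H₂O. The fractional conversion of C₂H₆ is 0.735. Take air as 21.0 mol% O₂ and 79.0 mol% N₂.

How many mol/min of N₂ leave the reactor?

Stoichiometric O₂ = 3.5 × 339 = 1186 mol/min; O₂ fed = 1186 × 1.643 = 1949 mol/min.
N₂ fed = 1949 × 79/21 = 7334 mol/min.
Fuel reacted = 0.735 × 339 → ξ = 249.2 mol/min.
Outlet (n = n₀ + ν ξ):
  C₂H₆: 339 − 1(249.2) = 89.84
  O₂: 1949 − 3.5(249.2) = 1077
  N₂: 7334 (inert)
  CO₂: 0 + 2(249.2) = 498.3
  H₂O: 0 + 3(249.2) = 747.5

7330 mol/min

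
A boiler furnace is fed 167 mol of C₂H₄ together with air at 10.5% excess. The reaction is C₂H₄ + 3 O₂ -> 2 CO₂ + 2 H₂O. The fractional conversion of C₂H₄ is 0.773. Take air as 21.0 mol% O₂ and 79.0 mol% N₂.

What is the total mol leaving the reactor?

2800 mol

Stoichiometric O₂ = 3 × 167 = 501 mol; O₂ fed = 501 × 1.105 = 553.6 mol.
N₂ fed = 553.6 × 79/21 = 2083 mol.
Fuel reacted = 0.773 × 167 → ξ = 129.1 mol.
Outlet (n = n₀ + ν ξ):
  C₂H₄: 167 − 1(129.1) = 37.91
  O₂: 553.6 − 3(129.1) = 166.3
  N₂: 2083 (inert)
  CO₂: 0 + 2(129.1) = 258.2
  H₂O: 0 + 2(129.1) = 258.2
Total out = 37.91 + 166.3 + 2083 + 258.2 + 258.2 = 2803 mol.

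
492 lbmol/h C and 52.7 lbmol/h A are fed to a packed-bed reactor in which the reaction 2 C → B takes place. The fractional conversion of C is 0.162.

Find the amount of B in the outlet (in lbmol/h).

C reacted = 0.162 × 492 = 79.7 lbmol/h; ν_C = −2, so ξ = 79.7/2 = 39.85 lbmol/h.
Outlet amounts (n = n₀ + ν ξ):
  C: 492 − 2(39.85) = 412.3
  B: 0 + 1(39.85) = 39.85
  A: 52.7 (inert)

39.9 lbmol/h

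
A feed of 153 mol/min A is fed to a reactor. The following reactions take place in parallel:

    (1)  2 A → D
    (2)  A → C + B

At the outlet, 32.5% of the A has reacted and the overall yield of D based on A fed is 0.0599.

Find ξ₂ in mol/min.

Yield of D: 1ξ₁ / 153 = 0.0599 → ξ₁ = 9.165 mol/min.
Conversion of A: 2ξ₁ + 1ξ₂ = 0.325 × 153 = 49.73 → ξ₂ = 31.4 mol/min.
Outlet amounts (n = n₀ + Σ ν·ξ):
  A: 153 − 2(9.165) − 1(31.4) = 103.3
  D: 0 + 1(9.165) = 9.165
  C: 0 + 1(31.4) = 31.4
  B: 0 + 1(31.4) = 31.4

ξ₂ = 31.4 mol/min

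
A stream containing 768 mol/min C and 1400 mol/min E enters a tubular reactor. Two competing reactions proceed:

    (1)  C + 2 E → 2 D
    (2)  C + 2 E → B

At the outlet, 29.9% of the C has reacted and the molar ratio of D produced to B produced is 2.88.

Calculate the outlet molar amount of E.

941 mol/min

Conversion of C: C consumed = 0.299 × 768 = 229.6 mol/min = 1ξ₁ + 1ξ₂.
Selectivity: 2ξ₁ / (1ξ₂) = 2.88 → ξ₁ = 1.44 ξ₂.
Substitute: (1·1.44 + 1) ξ₂ = 229.6 → ξ₂ = 94.11 mol/min, ξ₁ = 135.5 mol/min.
Outlet amounts (n = n₀ + Σ ν·ξ):
  C: 768 − 1(135.5) − 1(94.11) = 538.4
  E: 1400 − 2(135.5) − 2(94.11) = 940.7
  D: 0 + 2(135.5) = 271
  B: 0 + 1(94.11) = 94.11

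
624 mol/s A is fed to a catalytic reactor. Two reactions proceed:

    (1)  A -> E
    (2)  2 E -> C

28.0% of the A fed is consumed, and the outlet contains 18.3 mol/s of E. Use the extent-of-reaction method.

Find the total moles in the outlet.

546 mol/s

Conversion of A: A consumed = 1ξ₁ = 0.28 × 624 → ξ₁ = 174.7 mol/s.
E balance: n_E = 0 + 1ξ₁ − 2ξ₂ = 18.3 → ξ₂ = (1·174.7 − 18.3)/2 = 78.21 mol/s.
Outlet amounts (n = n₀ + Σ ν·ξ):
  A: 624 − 1(174.7) = 449.3
  E: 0 + 1(174.7) − 2(78.21) = 18.3
  C: 0 + 1(78.21) = 78.21
Total out = 449.3 + 18.3 + 78.21 = 545.8 mol/s.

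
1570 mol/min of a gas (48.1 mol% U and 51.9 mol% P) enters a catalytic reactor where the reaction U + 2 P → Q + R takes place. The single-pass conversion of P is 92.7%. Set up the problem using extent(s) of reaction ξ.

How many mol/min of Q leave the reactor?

378 mol/min

P reacted = 0.927 × 814.8 = 755.3 mol/min; ν_P = −2, so ξ = 755.3/2 = 377.7 mol/min.
Outlet amounts (n = n₀ + ν ξ):
  U: 755.2 − 1(377.7) = 377.5
  P: 814.8 − 2(377.7) = 59.48
  Q: 0 + 1(377.7) = 377.7
  R: 0 + 1(377.7) = 377.7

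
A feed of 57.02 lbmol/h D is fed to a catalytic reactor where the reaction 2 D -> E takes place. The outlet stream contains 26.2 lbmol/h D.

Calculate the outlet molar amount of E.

15.4 lbmol/h

For D: n = n₀ − 2ξ → 26.2 = 57.02 − 2ξ, giving ξ = 15.41 lbmol/h.
Outlet amounts (n = n₀ + ν ξ):
  D: 57.02 − 2(15.41) = 26.2
  E: 0 + 1(15.41) = 15.41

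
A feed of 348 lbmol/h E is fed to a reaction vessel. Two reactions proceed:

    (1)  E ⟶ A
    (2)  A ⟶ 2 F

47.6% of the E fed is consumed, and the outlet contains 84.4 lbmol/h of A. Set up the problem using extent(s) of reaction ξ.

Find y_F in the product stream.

Conversion of E: E consumed = 1ξ₁ = 0.476 × 348 → ξ₁ = 165.6 lbmol/h.
A balance: n_A = 0 + 1ξ₁ − 1ξ₂ = 84.4 → ξ₂ = (1·165.6 − 84.4)/1 = 81.25 lbmol/h.
Outlet amounts (n = n₀ + Σ ν·ξ):
  E: 348 − 1(165.6) = 182.4
  A: 0 + 1(165.6) − 1(81.25) = 84.4
  F: 0 + 2(81.25) = 162.5
Total out = 429.2 lbmol/h; y_F = 162.5 / 429.2 = 0.3786.

0.379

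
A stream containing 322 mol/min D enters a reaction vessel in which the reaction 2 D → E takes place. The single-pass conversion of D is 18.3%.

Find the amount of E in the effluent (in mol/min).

29.5 mol/min

D reacted = 0.183 × 322 = 58.93 mol/min; ν_D = −2, so ξ = 58.93/2 = 29.46 mol/min.
Outlet amounts (n = n₀ + ν ξ):
  D: 322 − 2(29.46) = 263.1
  E: 0 + 1(29.46) = 29.46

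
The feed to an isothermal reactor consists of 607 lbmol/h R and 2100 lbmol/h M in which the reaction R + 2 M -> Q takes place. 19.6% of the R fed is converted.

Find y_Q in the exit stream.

R reacted = 0.196 × 607 = 119 lbmol/h; ν_R = −1, so ξ = 119/1 = 119 lbmol/h.
Outlet amounts (n = n₀ + ν ξ):
  R: 607 − 1(119) = 488
  M: 2100 − 2(119) = 1862
  Q: 0 + 1(119) = 119
Total out = 2469 lbmol/h; y_Q = 119 / 2469 = 0.04819.

0.0482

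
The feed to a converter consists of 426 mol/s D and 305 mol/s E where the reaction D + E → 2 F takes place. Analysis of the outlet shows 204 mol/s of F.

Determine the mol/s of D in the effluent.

324 mol/s

For F: n = n₀ + 2ξ → 204 = 0 + 2ξ, giving ξ = 102 mol/s.
Outlet amounts (n = n₀ + ν ξ):
  D: 426 − 1(102) = 324
  E: 305 − 1(102) = 203
  F: 0 + 2(102) = 204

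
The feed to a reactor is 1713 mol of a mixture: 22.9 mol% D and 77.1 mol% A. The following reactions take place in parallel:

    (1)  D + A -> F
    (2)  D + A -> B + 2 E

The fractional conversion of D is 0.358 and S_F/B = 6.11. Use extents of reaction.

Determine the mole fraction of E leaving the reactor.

Conversion of D: D consumed = 0.358 × 392.3 = 140.4 mol = 1ξ₁ + 1ξ₂.
Selectivity: 1ξ₁ / (1ξ₂) = 6.11 → ξ₁ = 6.11 ξ₂.
Substitute: (1·6.11 + 1) ξ₂ = 140.4 → ξ₂ = 19.75 mol, ξ₁ = 120.7 mol.
Outlet amounts (n = n₀ + Σ ν·ξ):
  D: 392.3 − 1(120.7) − 1(19.75) = 251.8
  A: 1321 − 1(120.7) − 1(19.75) = 1180
  F: 0 + 1(120.7) = 120.7
  B: 0 + 1(19.75) = 19.75
  E: 0 + 2(19.75) = 39.5
Total out = 1612 mol; y_E = 39.5 / 1612 = 0.0245.

0.0245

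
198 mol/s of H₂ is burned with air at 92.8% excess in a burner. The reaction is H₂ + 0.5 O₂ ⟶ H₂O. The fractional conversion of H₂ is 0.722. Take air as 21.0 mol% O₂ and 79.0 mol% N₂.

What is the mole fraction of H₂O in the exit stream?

0.138

Stoichiometric O₂ = 0.5 × 198 = 99 mol/s; O₂ fed = 99 × 1.928 = 190.9 mol/s.
N₂ fed = 190.9 × 79/21 = 718 mol/s.
Fuel reacted = 0.722 × 198 → ξ = 143 mol/s.
Outlet (n = n₀ + ν ξ):
  H₂: 198 − 1(143) = 55.04
  O₂: 190.9 − 0.5(143) = 119.4
  N₂: 718 (inert)
  H₂O: 0 + 1(143) = 143
Total out = 1035 mol/s; y_H₂O = 143 / 1035 = 0.1381.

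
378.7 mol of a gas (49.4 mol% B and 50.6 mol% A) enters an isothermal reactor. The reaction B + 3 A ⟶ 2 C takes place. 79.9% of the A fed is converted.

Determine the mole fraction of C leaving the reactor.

0.369

A reacted = 0.799 × 191.6 = 153.1 mol; ν_A = −3, so ξ = 153.1/3 = 51.04 mol.
Outlet amounts (n = n₀ + ν ξ):
  B: 187.1 − 1(51.04) = 136
  A: 191.6 − 3(51.04) = 38.52
  C: 0 + 2(51.04) = 102.1
Total out = 276.6 mol; y_C = 102.1 / 276.6 = 0.369.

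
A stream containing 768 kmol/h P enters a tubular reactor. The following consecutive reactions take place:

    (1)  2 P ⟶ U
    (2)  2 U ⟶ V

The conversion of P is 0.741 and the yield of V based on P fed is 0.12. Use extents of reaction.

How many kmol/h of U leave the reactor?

100 kmol/h

Conversion of P: P consumed = 2ξ₁ = 0.741 × 768 → ξ₁ = 284.5 kmol/h.
Yield of V: 1ξ₂ / 768 = 0.12 → ξ₂ = 92.16 kmol/h.
Outlet amounts (n = n₀ + Σ ν·ξ):
  P: 768 − 2(284.5) = 198.9
  U: 0 + 1(284.5) − 2(92.16) = 100.2
  V: 0 + 1(92.16) = 92.16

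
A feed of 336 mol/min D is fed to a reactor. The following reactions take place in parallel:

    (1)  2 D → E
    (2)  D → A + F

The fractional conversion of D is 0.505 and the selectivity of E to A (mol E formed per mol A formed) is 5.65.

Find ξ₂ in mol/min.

ξ₂ = 13.8 mol/min

Conversion of D: D consumed = 0.505 × 336 = 169.7 mol/min = 2ξ₁ + 1ξ₂.
Selectivity: 1ξ₁ / (1ξ₂) = 5.65 → ξ₁ = 5.65 ξ₂.
Substitute: (2·5.65 + 1) ξ₂ = 169.7 → ξ₂ = 13.8 mol/min, ξ₁ = 77.94 mol/min.
Outlet amounts (n = n₀ + Σ ν·ξ):
  D: 336 − 2(77.94) − 1(13.8) = 166.3
  E: 0 + 1(77.94) = 77.94
  A: 0 + 1(13.8) = 13.8
  F: 0 + 1(13.8) = 13.8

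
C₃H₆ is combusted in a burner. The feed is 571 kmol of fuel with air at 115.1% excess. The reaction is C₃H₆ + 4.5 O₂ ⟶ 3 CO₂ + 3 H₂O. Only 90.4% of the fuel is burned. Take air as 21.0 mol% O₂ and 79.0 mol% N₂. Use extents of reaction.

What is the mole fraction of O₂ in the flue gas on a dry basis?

Stoichiometric O₂ = 4.5 × 571 = 2570 kmol; O₂ fed = 2570 × 2.151 = 5527 kmol.
N₂ fed = 5527 × 79/21 = 20790 kmol.
Fuel reacted = 0.904 × 571 → ξ = 516.2 kmol.
Outlet (n = n₀ + ν ξ):
  C₃H₆: 571 − 1(516.2) = 54.82
  O₂: 5527 − 4.5(516.2) = 3204
  N₂: 20790 (inert)
  CO₂: 0 + 3(516.2) = 1549
  H₂O: 0 + 3(516.2) = 1549
Dry total = 25600 kmol; y_O₂ (dry) = 3204 / 25600 = 0.1252.

0.125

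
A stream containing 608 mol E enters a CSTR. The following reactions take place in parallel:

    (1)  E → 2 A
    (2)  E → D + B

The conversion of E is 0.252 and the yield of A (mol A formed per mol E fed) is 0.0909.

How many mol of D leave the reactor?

126 mol

Yield of A: 2ξ₁ / 608 = 0.0909 → ξ₁ = 27.63 mol.
Conversion of E: 1ξ₁ + 1ξ₂ = 0.252 × 608 = 153.2 → ξ₂ = 125.6 mol.
Outlet amounts (n = n₀ + Σ ν·ξ):
  E: 608 − 1(27.63) − 1(125.6) = 454.8
  A: 0 + 2(27.63) = 55.27
  D: 0 + 1(125.6) = 125.6
  B: 0 + 1(125.6) = 125.6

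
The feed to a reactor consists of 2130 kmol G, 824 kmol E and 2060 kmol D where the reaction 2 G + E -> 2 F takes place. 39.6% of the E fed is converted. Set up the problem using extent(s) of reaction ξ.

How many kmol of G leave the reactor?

E reacted = 0.396 × 824 = 326.3 kmol; ν_E = −1, so ξ = 326.3/1 = 326.3 kmol.
Outlet amounts (n = n₀ + ν ξ):
  G: 2130 − 2(326.3) = 1477
  E: 824 − 1(326.3) = 497.7
  F: 0 + 2(326.3) = 652.6
  D: 2060 (inert)

1480 kmol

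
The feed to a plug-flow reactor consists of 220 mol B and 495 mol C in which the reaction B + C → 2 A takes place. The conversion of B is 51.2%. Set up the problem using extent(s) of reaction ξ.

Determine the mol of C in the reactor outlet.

382 mol

B reacted = 0.512 × 220 = 112.6 mol; ν_B = −1, so ξ = 112.6/1 = 112.6 mol.
Outlet amounts (n = n₀ + ν ξ):
  B: 220 − 1(112.6) = 107.4
  C: 495 − 1(112.6) = 382.4
  A: 0 + 2(112.6) = 225.3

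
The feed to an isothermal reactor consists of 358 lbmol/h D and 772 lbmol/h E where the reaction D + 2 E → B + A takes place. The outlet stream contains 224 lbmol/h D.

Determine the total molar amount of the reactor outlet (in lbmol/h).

996 lbmol/h

For D: n = n₀ − 1ξ → 224 = 358 − 1ξ, giving ξ = 134 lbmol/h.
Outlet amounts (n = n₀ + ν ξ):
  D: 358 − 1(134) = 224
  E: 772 − 2(134) = 504
  B: 0 + 1(134) = 134
  A: 0 + 1(134) = 134
Total out = 224 + 504 + 134 + 134 = 996 lbmol/h.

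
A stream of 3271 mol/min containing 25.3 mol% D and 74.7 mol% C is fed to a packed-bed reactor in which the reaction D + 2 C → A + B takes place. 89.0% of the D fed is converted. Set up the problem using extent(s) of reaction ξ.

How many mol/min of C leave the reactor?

D reacted = 0.89 × 827.6 = 736.5 mol/min; ν_D = −1, so ξ = 736.5/1 = 736.5 mol/min.
Outlet amounts (n = n₀ + ν ξ):
  D: 827.6 − 1(736.5) = 91.03
  C: 2443 − 2(736.5) = 970.4
  A: 0 + 1(736.5) = 736.5
  B: 0 + 1(736.5) = 736.5

970 mol/min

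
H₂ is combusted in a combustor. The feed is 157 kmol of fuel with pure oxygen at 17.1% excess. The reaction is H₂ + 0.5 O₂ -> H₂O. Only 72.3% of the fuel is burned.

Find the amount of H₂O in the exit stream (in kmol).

Stoichiometric O₂ = 0.5 × 157 = 78.5 kmol; O₂ fed = 78.5 × 1.171 = 91.92 kmol.
Fuel reacted = 0.723 × 157 → ξ = 113.5 kmol.
Outlet (n = n₀ + ν ξ):
  H₂: 157 − 1(113.5) = 43.49
  O₂: 91.92 − 0.5(113.5) = 35.17
  H₂O: 0 + 1(113.5) = 113.5

114 kmol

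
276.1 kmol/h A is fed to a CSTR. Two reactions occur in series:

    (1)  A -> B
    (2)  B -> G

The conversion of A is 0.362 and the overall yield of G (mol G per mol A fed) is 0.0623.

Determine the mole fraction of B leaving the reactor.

Conversion of A: A consumed = 1ξ₁ = 0.362 × 276.1 → ξ₁ = 99.95 kmol/h.
Yield of G: 1ξ₂ / 276.1 = 0.0623 → ξ₂ = 17.2 kmol/h.
Outlet amounts (n = n₀ + Σ ν·ξ):
  A: 276.1 − 1(99.95) = 176.2
  B: 0 + 1(99.95) − 1(17.2) = 82.75
  G: 0 + 1(17.2) = 17.2
Total out = 276.1 kmol/h; y_B = 82.75 / 276.1 = 0.2997.

0.3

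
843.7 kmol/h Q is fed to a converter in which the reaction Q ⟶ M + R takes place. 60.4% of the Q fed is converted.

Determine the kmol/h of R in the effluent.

Q reacted = 0.604 × 843.7 = 509.6 kmol/h; ν_Q = −1, so ξ = 509.6/1 = 509.6 kmol/h.
Outlet amounts (n = n₀ + ν ξ):
  Q: 843.7 − 1(509.6) = 334.1
  M: 0 + 1(509.6) = 509.6
  R: 0 + 1(509.6) = 509.6

510 kmol/h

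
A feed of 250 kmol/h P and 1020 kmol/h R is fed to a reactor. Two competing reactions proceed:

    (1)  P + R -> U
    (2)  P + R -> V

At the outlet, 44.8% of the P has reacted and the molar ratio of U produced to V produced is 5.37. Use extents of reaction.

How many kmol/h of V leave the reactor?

Conversion of P: P consumed = 0.448 × 250 = 112 kmol/h = 1ξ₁ + 1ξ₂.
Selectivity: 1ξ₁ / (1ξ₂) = 5.37 → ξ₁ = 5.37 ξ₂.
Substitute: (1·5.37 + 1) ξ₂ = 112 → ξ₂ = 17.58 kmol/h, ξ₁ = 94.42 kmol/h.
Outlet amounts (n = n₀ + Σ ν·ξ):
  P: 250 − 1(94.42) − 1(17.58) = 138
  R: 1020 − 1(94.42) − 1(17.58) = 908
  U: 0 + 1(94.42) = 94.42
  V: 0 + 1(17.58) = 17.58

17.6 kmol/h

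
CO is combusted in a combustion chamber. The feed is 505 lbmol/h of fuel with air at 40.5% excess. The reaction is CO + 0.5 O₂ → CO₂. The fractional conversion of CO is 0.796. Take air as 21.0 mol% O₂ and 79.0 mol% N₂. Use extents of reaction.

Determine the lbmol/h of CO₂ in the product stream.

Stoichiometric O₂ = 0.5 × 505 = 252.5 lbmol/h; O₂ fed = 252.5 × 1.405 = 354.8 lbmol/h.
N₂ fed = 354.8 × 79/21 = 1335 lbmol/h.
Fuel reacted = 0.796 × 505 → ξ = 402 lbmol/h.
Outlet (n = n₀ + ν ξ):
  CO: 505 − 1(402) = 103
  O₂: 354.8 − 0.5(402) = 153.8
  N₂: 1335 (inert)
  CO₂: 0 + 1(402) = 402

402 lbmol/h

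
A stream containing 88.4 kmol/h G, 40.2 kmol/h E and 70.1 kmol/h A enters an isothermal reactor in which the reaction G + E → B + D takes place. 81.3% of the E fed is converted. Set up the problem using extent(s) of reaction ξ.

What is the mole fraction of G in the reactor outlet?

0.28

E reacted = 0.813 × 40.2 = 32.68 kmol/h; ν_E = −1, so ξ = 32.68/1 = 32.68 kmol/h.
Outlet amounts (n = n₀ + ν ξ):
  G: 88.4 − 1(32.68) = 55.72
  E: 40.2 − 1(32.68) = 7.517
  B: 0 + 1(32.68) = 32.68
  D: 0 + 1(32.68) = 32.68
  A: 70.1 (inert)
Total out = 198.7 kmol/h; y_G = 55.72 / 198.7 = 0.2804.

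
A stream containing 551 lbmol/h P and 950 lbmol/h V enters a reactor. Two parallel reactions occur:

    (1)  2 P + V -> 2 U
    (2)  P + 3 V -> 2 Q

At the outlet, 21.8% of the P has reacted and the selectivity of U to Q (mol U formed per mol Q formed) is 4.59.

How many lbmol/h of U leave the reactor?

Conversion of P: P consumed = 0.218 × 551 = 120.1 lbmol/h = 2ξ₁ + 1ξ₂.
Selectivity: 2ξ₁ / (2ξ₂) = 4.59 → ξ₁ = 4.59 ξ₂.
Substitute: (2·4.59 + 1) ξ₂ = 120.1 → ξ₂ = 11.8 lbmol/h, ξ₁ = 54.16 lbmol/h.
Outlet amounts (n = n₀ + Σ ν·ξ):
  P: 551 − 2(54.16) − 1(11.8) = 430.9
  V: 950 − 1(54.16) − 3(11.8) = 860.4
  U: 0 + 2(54.16) = 108.3
  Q: 0 + 2(11.8) = 23.6

108 lbmol/h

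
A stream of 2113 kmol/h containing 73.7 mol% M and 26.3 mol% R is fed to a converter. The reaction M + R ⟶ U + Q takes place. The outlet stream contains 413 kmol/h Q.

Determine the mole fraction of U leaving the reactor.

0.195

For Q: n = n₀ + 1ξ → 413 = 0 + 1ξ, giving ξ = 413 kmol/h.
Outlet amounts (n = n₀ + ν ξ):
  M: 1557 − 1(413) = 1144
  R: 555.7 − 1(413) = 142.7
  U: 0 + 1(413) = 413
  Q: 0 + 1(413) = 413
Total out = 2113 kmol/h; y_U = 413 / 2113 = 0.1955.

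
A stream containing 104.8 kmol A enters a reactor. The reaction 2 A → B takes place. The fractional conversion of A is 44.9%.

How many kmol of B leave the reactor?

A reacted = 0.449 × 104.8 = 47.06 kmol; ν_A = −2, so ξ = 47.06/2 = 23.53 kmol.
Outlet amounts (n = n₀ + ν ξ):
  A: 104.8 − 2(23.53) = 57.74
  B: 0 + 1(23.53) = 23.53

23.5 kmol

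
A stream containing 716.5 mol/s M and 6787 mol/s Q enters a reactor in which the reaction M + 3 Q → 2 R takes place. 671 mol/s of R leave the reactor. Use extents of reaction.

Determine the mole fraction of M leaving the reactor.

For R: n = n₀ + 2ξ → 671 = 0 + 2ξ, giving ξ = 335.5 mol/s.
Outlet amounts (n = n₀ + ν ξ):
  M: 716.5 − 1(335.5) = 381
  Q: 6787 − 3(335.5) = 5780
  R: 0 + 2(335.5) = 671
Total out = 6832 mol/s; y_M = 381 / 6832 = 0.05576.

0.0558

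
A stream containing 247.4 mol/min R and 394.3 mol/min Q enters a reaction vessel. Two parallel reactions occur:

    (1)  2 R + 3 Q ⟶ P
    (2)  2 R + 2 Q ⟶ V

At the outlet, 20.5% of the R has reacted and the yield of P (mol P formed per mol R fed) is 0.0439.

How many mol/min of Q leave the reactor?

333 mol/min

Yield of P: 1ξ₁ / 247.4 = 0.0439 → ξ₁ = 10.86 mol/min.
Conversion of R: 2ξ₁ + 2ξ₂ = 0.205 × 247.4 = 50.72 → ξ₂ = 14.5 mol/min.
Outlet amounts (n = n₀ + Σ ν·ξ):
  R: 247.4 − 2(10.86) − 2(14.5) = 196.7
  Q: 394.3 − 3(10.86) − 2(14.5) = 332.7
  P: 0 + 1(10.86) = 10.86
  V: 0 + 1(14.5) = 14.5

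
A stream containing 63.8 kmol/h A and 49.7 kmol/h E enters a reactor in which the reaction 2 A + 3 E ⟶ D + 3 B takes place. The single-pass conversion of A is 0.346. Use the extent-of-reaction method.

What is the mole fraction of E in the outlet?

0.162

A reacted = 0.346 × 63.8 = 22.07 kmol/h; ν_A = −2, so ξ = 22.07/2 = 11.04 kmol/h.
Outlet amounts (n = n₀ + ν ξ):
  A: 63.8 − 2(11.04) = 41.73
  E: 49.7 − 3(11.04) = 16.59
  D: 0 + 1(11.04) = 11.04
  B: 0 + 3(11.04) = 33.11
Total out = 102.5 kmol/h; y_E = 16.59 / 102.5 = 0.1619.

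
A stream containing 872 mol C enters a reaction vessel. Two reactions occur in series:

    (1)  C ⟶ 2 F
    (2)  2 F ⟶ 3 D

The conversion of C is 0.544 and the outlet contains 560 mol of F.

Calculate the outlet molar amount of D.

583 mol

Conversion of C: C consumed = 1ξ₁ = 0.544 × 872 → ξ₁ = 474.4 mol.
F balance: n_F = 0 + 2ξ₁ − 2ξ₂ = 560 → ξ₂ = (2·474.4 − 560)/2 = 194.4 mol.
Outlet amounts (n = n₀ + Σ ν·ξ):
  C: 872 − 1(474.4) = 397.6
  F: 0 + 2(474.4) − 2(194.4) = 560
  D: 0 + 3(194.4) = 583.1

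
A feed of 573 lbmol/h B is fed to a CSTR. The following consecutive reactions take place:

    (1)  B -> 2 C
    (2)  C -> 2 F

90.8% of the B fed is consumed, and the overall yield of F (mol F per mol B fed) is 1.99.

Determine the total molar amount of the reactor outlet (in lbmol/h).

1660 lbmol/h

Conversion of B: B consumed = 1ξ₁ = 0.908 × 573 → ξ₁ = 520.3 lbmol/h.
Yield of F: 2ξ₂ / 573 = 1.99 → ξ₂ = 570.1 lbmol/h.
Outlet amounts (n = n₀ + Σ ν·ξ):
  B: 573 − 1(520.3) = 52.72
  C: 0 + 2(520.3) − 1(570.1) = 470.4
  F: 0 + 2(570.1) = 1140
Total out = 52.72 + 470.4 + 1140 = 1663 lbmol/h.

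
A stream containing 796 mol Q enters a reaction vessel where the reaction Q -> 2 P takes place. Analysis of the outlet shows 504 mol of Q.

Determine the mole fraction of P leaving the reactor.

For Q: n = n₀ − 1ξ → 504 = 796 − 1ξ, giving ξ = 292 mol.
Outlet amounts (n = n₀ + ν ξ):
  Q: 796 − 1(292) = 504
  P: 0 + 2(292) = 584
Total out = 1088 mol; y_P = 584 / 1088 = 0.5368.

0.537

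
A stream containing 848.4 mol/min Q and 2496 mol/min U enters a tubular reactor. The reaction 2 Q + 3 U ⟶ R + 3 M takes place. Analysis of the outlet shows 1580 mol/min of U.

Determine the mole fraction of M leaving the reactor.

0.301

For U: n = n₀ − 3ξ → 1580 = 2496 − 3ξ, giving ξ = 305.3 mol/min.
Outlet amounts (n = n₀ + ν ξ):
  Q: 848.4 − 2(305.3) = 237.7
  U: 2496 − 3(305.3) = 1580
  R: 0 + 1(305.3) = 305.3
  M: 0 + 3(305.3) = 916
Total out = 3039 mol/min; y_M = 916 / 3039 = 0.3014.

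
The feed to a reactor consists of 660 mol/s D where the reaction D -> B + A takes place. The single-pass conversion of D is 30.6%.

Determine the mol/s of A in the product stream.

D reacted = 0.306 × 660 = 202 mol/s; ν_D = −1, so ξ = 202/1 = 202 mol/s.
Outlet amounts (n = n₀ + ν ξ):
  D: 660 − 1(202) = 458
  B: 0 + 1(202) = 202
  A: 0 + 1(202) = 202

202 mol/s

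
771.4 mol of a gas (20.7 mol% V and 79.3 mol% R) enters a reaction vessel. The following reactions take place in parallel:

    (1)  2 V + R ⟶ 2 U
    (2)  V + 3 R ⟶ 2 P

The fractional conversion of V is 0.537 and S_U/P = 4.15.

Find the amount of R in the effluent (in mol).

546 mol

Conversion of V: V consumed = 0.537 × 159.7 = 85.75 mol = 2ξ₁ + 1ξ₂.
Selectivity: 2ξ₁ / (2ξ₂) = 4.15 → ξ₁ = 4.15 ξ₂.
Substitute: (2·4.15 + 1) ξ₂ = 85.75 → ξ₂ = 9.22 mol, ξ₁ = 38.26 mol.
Outlet amounts (n = n₀ + Σ ν·ξ):
  V: 159.7 − 2(38.26) − 1(9.22) = 73.93
  R: 611.7 − 1(38.26) − 3(9.22) = 545.8
  U: 0 + 2(38.26) = 76.53
  P: 0 + 2(9.22) = 18.44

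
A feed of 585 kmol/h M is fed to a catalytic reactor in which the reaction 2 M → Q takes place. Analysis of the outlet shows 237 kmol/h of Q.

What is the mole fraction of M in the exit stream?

For Q: n = n₀ + 1ξ → 237 = 0 + 1ξ, giving ξ = 237 kmol/h.
Outlet amounts (n = n₀ + ν ξ):
  M: 585 − 2(237) = 111
  Q: 0 + 1(237) = 237
Total out = 348 kmol/h; y_M = 111 / 348 = 0.319.

0.319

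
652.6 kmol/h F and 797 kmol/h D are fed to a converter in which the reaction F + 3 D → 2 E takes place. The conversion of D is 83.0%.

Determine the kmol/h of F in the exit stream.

432 kmol/h

D reacted = 0.83 × 797 = 661.5 kmol/h; ν_D = −3, so ξ = 661.5/3 = 220.5 kmol/h.
Outlet amounts (n = n₀ + ν ξ):
  F: 652.6 − 1(220.5) = 432.1
  D: 797 − 3(220.5) = 135.5
  E: 0 + 2(220.5) = 441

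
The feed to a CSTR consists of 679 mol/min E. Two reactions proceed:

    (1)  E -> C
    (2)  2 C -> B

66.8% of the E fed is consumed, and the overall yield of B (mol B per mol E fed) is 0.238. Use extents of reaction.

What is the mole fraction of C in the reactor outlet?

0.252

Conversion of E: E consumed = 1ξ₁ = 0.668 × 679 → ξ₁ = 453.6 mol/min.
Yield of B: 1ξ₂ / 679 = 0.238 → ξ₂ = 161.6 mol/min.
Outlet amounts (n = n₀ + Σ ν·ξ):
  E: 679 − 1(453.6) = 225.4
  C: 0 + 1(453.6) − 2(161.6) = 130.4
  B: 0 + 1(161.6) = 161.6
Total out = 517.4 mol/min; y_C = 130.4 / 517.4 = 0.252.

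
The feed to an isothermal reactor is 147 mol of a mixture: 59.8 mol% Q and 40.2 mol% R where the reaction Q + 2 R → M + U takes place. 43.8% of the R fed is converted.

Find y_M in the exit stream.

0.0965

R reacted = 0.438 × 59.09 = 25.88 mol; ν_R = −2, so ξ = 25.88/2 = 12.94 mol.
Outlet amounts (n = n₀ + ν ξ):
  Q: 87.91 − 1(12.94) = 74.96
  R: 59.09 − 2(12.94) = 33.21
  M: 0 + 1(12.94) = 12.94
  U: 0 + 1(12.94) = 12.94
Total out = 134.1 mol; y_M = 12.94 / 134.1 = 0.09654.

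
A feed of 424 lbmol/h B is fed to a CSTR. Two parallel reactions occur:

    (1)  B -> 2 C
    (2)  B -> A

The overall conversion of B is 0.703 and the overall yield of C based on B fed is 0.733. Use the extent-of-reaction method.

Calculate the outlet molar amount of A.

143 lbmol/h

Yield of C: 2ξ₁ / 424 = 0.733 → ξ₁ = 155.4 lbmol/h.
Conversion of B: 1ξ₁ + 1ξ₂ = 0.703 × 424 = 298.1 → ξ₂ = 142.7 lbmol/h.
Outlet amounts (n = n₀ + Σ ν·ξ):
  B: 424 − 1(155.4) − 1(142.7) = 125.9
  C: 0 + 2(155.4) = 310.8
  A: 0 + 1(142.7) = 142.7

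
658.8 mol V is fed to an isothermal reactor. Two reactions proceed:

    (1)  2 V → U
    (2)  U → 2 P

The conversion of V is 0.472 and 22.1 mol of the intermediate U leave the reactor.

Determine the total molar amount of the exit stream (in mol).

637 mol

Conversion of V: V consumed = 2ξ₁ = 0.472 × 658.8 → ξ₁ = 155.5 mol.
U balance: n_U = 0 + 1ξ₁ − 1ξ₂ = 22.1 → ξ₂ = (1·155.5 − 22.1)/1 = 133.4 mol.
Outlet amounts (n = n₀ + Σ ν·ξ):
  V: 658.8 − 2(155.5) = 347.8
  U: 0 + 1(155.5) − 1(133.4) = 22.1
  P: 0 + 2(133.4) = 266.8
Total out = 347.8 + 22.1 + 266.8 = 636.7 mol.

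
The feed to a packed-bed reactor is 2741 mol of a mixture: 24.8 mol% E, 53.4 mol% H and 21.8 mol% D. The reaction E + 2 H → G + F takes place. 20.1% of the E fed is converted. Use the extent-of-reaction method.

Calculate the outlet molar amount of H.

E reacted = 0.201 × 679.8 = 136.6 mol; ν_E = −1, so ξ = 136.6/1 = 136.6 mol.
Outlet amounts (n = n₀ + ν ξ):
  E: 679.8 − 1(136.6) = 543.1
  H: 1464 − 2(136.6) = 1190
  G: 0 + 1(136.6) = 136.6
  F: 0 + 1(136.6) = 136.6
  D: 597.5 (inert)

1190 mol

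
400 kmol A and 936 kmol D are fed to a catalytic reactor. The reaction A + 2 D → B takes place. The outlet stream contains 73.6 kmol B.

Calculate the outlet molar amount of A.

326 kmol

For B: n = n₀ + 1ξ → 73.6 = 0 + 1ξ, giving ξ = 73.6 kmol.
Outlet amounts (n = n₀ + ν ξ):
  A: 400 − 1(73.6) = 326.4
  D: 936 − 2(73.6) = 788.8
  B: 0 + 1(73.6) = 73.6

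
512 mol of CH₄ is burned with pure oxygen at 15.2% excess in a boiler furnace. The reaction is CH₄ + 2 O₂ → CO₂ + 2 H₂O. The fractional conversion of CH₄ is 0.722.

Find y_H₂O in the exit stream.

0.437

Stoichiometric O₂ = 2 × 512 = 1024 mol; O₂ fed = 1024 × 1.152 = 1180 mol.
Fuel reacted = 0.722 × 512 → ξ = 369.7 mol.
Outlet (n = n₀ + ν ξ):
  CH₄: 512 − 1(369.7) = 142.3
  O₂: 1180 − 2(369.7) = 440.3
  CO₂: 0 + 1(369.7) = 369.7
  H₂O: 0 + 2(369.7) = 739.3
Total out = 1692 mol; y_H₂O = 739.3 / 1692 = 0.437.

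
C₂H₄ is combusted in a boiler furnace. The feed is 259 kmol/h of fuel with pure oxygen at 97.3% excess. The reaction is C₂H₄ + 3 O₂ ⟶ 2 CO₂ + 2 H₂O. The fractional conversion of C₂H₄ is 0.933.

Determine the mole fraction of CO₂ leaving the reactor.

0.27

Stoichiometric O₂ = 3 × 259 = 777 kmol/h; O₂ fed = 777 × 1.973 = 1533 kmol/h.
Fuel reacted = 0.933 × 259 → ξ = 241.6 kmol/h.
Outlet (n = n₀ + ν ξ):
  C₂H₄: 259 − 1(241.6) = 17.35
  O₂: 1533 − 3(241.6) = 808.1
  CO₂: 0 + 2(241.6) = 483.3
  H₂O: 0 + 2(241.6) = 483.3
Total out = 1792 kmol/h; y_CO₂ = 483.3 / 1792 = 0.2697.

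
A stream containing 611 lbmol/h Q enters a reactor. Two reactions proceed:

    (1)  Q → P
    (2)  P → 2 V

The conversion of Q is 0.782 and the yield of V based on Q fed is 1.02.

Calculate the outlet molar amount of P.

Conversion of Q: Q consumed = 1ξ₁ = 0.782 × 611 → ξ₁ = 477.8 lbmol/h.
Yield of V: 2ξ₂ / 611 = 1.02 → ξ₂ = 311.6 lbmol/h.
Outlet amounts (n = n₀ + Σ ν·ξ):
  Q: 611 − 1(477.8) = 133.2
  P: 0 + 1(477.8) − 1(311.6) = 166.2
  V: 0 + 2(311.6) = 623.2

166 lbmol/h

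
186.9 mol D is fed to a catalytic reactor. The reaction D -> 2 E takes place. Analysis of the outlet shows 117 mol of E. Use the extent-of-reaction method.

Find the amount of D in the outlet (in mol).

For E: n = n₀ + 2ξ → 117 = 0 + 2ξ, giving ξ = 58.5 mol.
Outlet amounts (n = n₀ + ν ξ):
  D: 186.9 − 1(58.5) = 128.4
  E: 0 + 2(58.5) = 117

128 mol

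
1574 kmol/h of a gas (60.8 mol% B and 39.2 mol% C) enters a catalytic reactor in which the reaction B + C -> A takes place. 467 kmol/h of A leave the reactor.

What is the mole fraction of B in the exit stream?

0.443

For A: n = n₀ + 1ξ → 467 = 0 + 1ξ, giving ξ = 467 kmol/h.
Outlet amounts (n = n₀ + ν ξ):
  B: 957 − 1(467) = 490
  C: 617 − 1(467) = 150
  A: 0 + 1(467) = 467
Total out = 1107 kmol/h; y_B = 490 / 1107 = 0.4426.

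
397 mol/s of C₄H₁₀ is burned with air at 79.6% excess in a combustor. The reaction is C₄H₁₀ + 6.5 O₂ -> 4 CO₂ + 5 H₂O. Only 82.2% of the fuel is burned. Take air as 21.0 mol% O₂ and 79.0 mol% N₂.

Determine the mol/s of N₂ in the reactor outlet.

Stoichiometric O₂ = 6.5 × 397 = 2580 mol/s; O₂ fed = 2580 × 1.796 = 4635 mol/s.
N₂ fed = 4635 × 79/21 = 17430 mol/s.
Fuel reacted = 0.822 × 397 → ξ = 326.3 mol/s.
Outlet (n = n₀ + ν ξ):
  C₄H₁₀: 397 − 1(326.3) = 70.67
  O₂: 4635 − 6.5(326.3) = 2513
  N₂: 17430 (inert)
  CO₂: 0 + 4(326.3) = 1305
  H₂O: 0 + 5(326.3) = 1632

17400 mol/s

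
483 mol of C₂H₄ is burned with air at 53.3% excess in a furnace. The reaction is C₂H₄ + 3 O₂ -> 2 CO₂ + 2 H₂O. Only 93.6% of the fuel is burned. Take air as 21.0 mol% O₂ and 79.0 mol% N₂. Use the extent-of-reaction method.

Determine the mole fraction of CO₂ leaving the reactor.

0.0817

Stoichiometric O₂ = 3 × 483 = 1449 mol; O₂ fed = 1449 × 1.533 = 2221 mol.
N₂ fed = 2221 × 79/21 = 8356 mol.
Fuel reacted = 0.936 × 483 → ξ = 452.1 mol.
Outlet (n = n₀ + ν ξ):
  C₂H₄: 483 − 1(452.1) = 30.91
  O₂: 2221 − 3(452.1) = 865.1
  N₂: 8356 (inert)
  CO₂: 0 + 2(452.1) = 904.2
  H₂O: 0 + 2(452.1) = 904.2
Total out = 11060 mol; y_CO₂ = 904.2 / 11060 = 0.08175.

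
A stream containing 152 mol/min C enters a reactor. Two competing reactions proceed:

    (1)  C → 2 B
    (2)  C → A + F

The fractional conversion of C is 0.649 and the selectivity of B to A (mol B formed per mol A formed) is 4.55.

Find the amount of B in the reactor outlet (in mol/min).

137 mol/min

Conversion of C: C consumed = 0.649 × 152 = 98.65 mol/min = 1ξ₁ + 1ξ₂.
Selectivity: 2ξ₁ / (1ξ₂) = 4.55 → ξ₁ = 2.275 ξ₂.
Substitute: (1·2.275 + 1) ξ₂ = 98.65 → ξ₂ = 30.12 mol/min, ξ₁ = 68.53 mol/min.
Outlet amounts (n = n₀ + Σ ν·ξ):
  C: 152 − 1(68.53) − 1(30.12) = 53.35
  B: 0 + 2(68.53) = 137.1
  A: 0 + 1(30.12) = 30.12
  F: 0 + 1(30.12) = 30.12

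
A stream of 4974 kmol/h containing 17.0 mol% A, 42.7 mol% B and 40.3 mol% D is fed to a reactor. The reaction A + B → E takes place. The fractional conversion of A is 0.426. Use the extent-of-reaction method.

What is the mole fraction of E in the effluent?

A reacted = 0.426 × 845.6 = 360.2 kmol/h; ν_A = −1, so ξ = 360.2/1 = 360.2 kmol/h.
Outlet amounts (n = n₀ + ν ξ):
  A: 845.6 − 1(360.2) = 485.4
  B: 2124 − 1(360.2) = 1764
  E: 0 + 1(360.2) = 360.2
  D: 2005 (inert)
Total out = 4614 kmol/h; y_E = 360.2 / 4614 = 0.07807.

0.0781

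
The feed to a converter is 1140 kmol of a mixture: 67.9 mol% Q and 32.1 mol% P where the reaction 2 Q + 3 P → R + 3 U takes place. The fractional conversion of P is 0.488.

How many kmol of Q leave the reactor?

655 kmol

P reacted = 0.488 × 365.9 = 178.6 kmol; ν_P = −3, so ξ = 178.6/3 = 59.53 kmol.
Outlet amounts (n = n₀ + ν ξ):
  Q: 774.1 − 2(59.53) = 655
  P: 365.9 − 3(59.53) = 187.4
  R: 0 + 1(59.53) = 59.53
  U: 0 + 3(59.53) = 178.6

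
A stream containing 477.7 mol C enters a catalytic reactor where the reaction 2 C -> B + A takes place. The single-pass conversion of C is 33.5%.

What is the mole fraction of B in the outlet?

C reacted = 0.335 × 477.7 = 160 mol; ν_C = −2, so ξ = 160/2 = 80.01 mol.
Outlet amounts (n = n₀ + ν ξ):
  C: 477.7 − 2(80.01) = 317.7
  B: 0 + 1(80.01) = 80.01
  A: 0 + 1(80.01) = 80.01
Total out = 477.7 mol; y_B = 80.01 / 477.7 = 0.1675.

0.168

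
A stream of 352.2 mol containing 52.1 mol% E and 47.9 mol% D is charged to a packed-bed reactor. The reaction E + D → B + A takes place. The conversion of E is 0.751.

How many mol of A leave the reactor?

138 mol

E reacted = 0.751 × 183.5 = 137.8 mol; ν_E = −1, so ξ = 137.8/1 = 137.8 mol.
Outlet amounts (n = n₀ + ν ξ):
  E: 183.5 − 1(137.8) = 45.69
  D: 168.7 − 1(137.8) = 30.9
  B: 0 + 1(137.8) = 137.8
  A: 0 + 1(137.8) = 137.8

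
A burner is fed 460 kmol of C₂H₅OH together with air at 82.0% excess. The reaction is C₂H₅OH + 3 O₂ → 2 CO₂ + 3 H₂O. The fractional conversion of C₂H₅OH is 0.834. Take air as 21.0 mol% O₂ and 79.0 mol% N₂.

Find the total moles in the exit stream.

12800 kmol

Stoichiometric O₂ = 3 × 460 = 1380 kmol; O₂ fed = 1380 × 1.820 = 2512 kmol.
N₂ fed = 2512 × 79/21 = 9448 kmol.
Fuel reacted = 0.834 × 460 → ξ = 383.6 kmol.
Outlet (n = n₀ + ν ξ):
  C₂H₅OH: 460 − 1(383.6) = 76.36
  O₂: 2512 − 3(383.6) = 1361
  N₂: 9448 (inert)
  CO₂: 0 + 2(383.6) = 767.3
  H₂O: 0 + 3(383.6) = 1151
Total out = 76.36 + 1361 + 9448 + 767.3 + 1151 = 12800 kmol.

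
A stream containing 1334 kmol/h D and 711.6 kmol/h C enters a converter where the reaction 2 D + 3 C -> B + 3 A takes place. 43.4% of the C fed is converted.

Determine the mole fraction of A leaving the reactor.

C reacted = 0.434 × 711.6 = 308.8 kmol/h; ν_C = −3, so ξ = 308.8/3 = 102.9 kmol/h.
Outlet amounts (n = n₀ + ν ξ):
  D: 1334 − 2(102.9) = 1128
  C: 711.6 − 3(102.9) = 402.8
  B: 0 + 1(102.9) = 102.9
  A: 0 + 3(102.9) = 308.8
Total out = 1943 kmol/h; y_A = 308.8 / 1943 = 0.159.

0.159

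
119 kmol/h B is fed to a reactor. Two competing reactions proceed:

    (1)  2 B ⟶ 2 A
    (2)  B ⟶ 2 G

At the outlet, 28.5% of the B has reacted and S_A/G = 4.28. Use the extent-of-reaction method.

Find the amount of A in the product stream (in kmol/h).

30.4 kmol/h

Conversion of B: B consumed = 0.285 × 119 = 33.91 kmol/h = 2ξ₁ + 1ξ₂.
Selectivity: 2ξ₁ / (2ξ₂) = 4.28 → ξ₁ = 4.28 ξ₂.
Substitute: (2·4.28 + 1) ξ₂ = 33.91 → ξ₂ = 3.548 kmol/h, ξ₁ = 15.18 kmol/h.
Outlet amounts (n = n₀ + Σ ν·ξ):
  B: 119 − 2(15.18) − 1(3.548) = 85.09
  A: 0 + 2(15.18) = 30.37
  G: 0 + 2(3.548) = 7.095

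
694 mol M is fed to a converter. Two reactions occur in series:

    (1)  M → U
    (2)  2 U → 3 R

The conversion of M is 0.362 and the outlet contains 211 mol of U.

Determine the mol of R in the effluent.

Conversion of M: M consumed = 1ξ₁ = 0.362 × 694 → ξ₁ = 251.2 mol.
U balance: n_U = 0 + 1ξ₁ − 2ξ₂ = 211 → ξ₂ = (1·251.2 − 211)/2 = 20.11 mol.
Outlet amounts (n = n₀ + Σ ν·ξ):
  M: 694 − 1(251.2) = 442.8
  U: 0 + 1(251.2) − 2(20.11) = 211
  R: 0 + 3(20.11) = 60.34

60.3 mol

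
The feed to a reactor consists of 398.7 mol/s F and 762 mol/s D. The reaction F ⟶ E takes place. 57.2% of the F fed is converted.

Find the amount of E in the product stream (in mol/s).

F reacted = 0.572 × 398.7 = 228.1 mol/s; ν_F = −1, so ξ = 228.1/1 = 228.1 mol/s.
Outlet amounts (n = n₀ + ν ξ):
  F: 398.7 − 1(228.1) = 170.6
  E: 0 + 1(228.1) = 228.1
  D: 762 (inert)

228 mol/s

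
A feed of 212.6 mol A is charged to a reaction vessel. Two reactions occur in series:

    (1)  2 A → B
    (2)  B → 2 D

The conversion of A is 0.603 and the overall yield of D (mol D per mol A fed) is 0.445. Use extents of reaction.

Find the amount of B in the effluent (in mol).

Conversion of A: A consumed = 2ξ₁ = 0.603 × 212.6 → ξ₁ = 64.1 mol.
Yield of D: 2ξ₂ / 212.6 = 0.445 → ξ₂ = 47.3 mol.
Outlet amounts (n = n₀ + Σ ν·ξ):
  A: 212.6 − 2(64.1) = 84.4
  B: 0 + 1(64.1) − 1(47.3) = 16.8
  D: 0 + 2(47.3) = 94.61

16.8 mol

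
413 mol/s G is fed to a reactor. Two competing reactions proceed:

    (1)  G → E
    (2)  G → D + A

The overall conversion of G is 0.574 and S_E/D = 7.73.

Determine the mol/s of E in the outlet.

210 mol/s

Conversion of G: G consumed = 0.574 × 413 = 237.1 mol/s = 1ξ₁ + 1ξ₂.
Selectivity: 1ξ₁ / (1ξ₂) = 7.73 → ξ₁ = 7.73 ξ₂.
Substitute: (1·7.73 + 1) ξ₂ = 237.1 → ξ₂ = 27.15 mol/s, ξ₁ = 209.9 mol/s.
Outlet amounts (n = n₀ + Σ ν·ξ):
  G: 413 − 1(209.9) − 1(27.15) = 175.9
  E: 0 + 1(209.9) = 209.9
  D: 0 + 1(27.15) = 27.15
  A: 0 + 1(27.15) = 27.15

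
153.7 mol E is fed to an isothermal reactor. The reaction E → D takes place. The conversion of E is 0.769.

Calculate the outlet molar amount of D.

118 mol

E reacted = 0.769 × 153.7 = 118.2 mol; ν_E = −1, so ξ = 118.2/1 = 118.2 mol.
Outlet amounts (n = n₀ + ν ξ):
  E: 153.7 − 1(118.2) = 35.5
  D: 0 + 1(118.2) = 118.2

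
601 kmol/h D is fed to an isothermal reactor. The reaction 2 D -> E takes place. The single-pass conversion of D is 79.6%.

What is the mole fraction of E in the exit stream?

D reacted = 0.796 × 601 = 478.4 kmol/h; ν_D = −2, so ξ = 478.4/2 = 239.2 kmol/h.
Outlet amounts (n = n₀ + ν ξ):
  D: 601 − 2(239.2) = 122.6
  E: 0 + 1(239.2) = 239.2
Total out = 361.8 kmol/h; y_E = 239.2 / 361.8 = 0.6611.

0.661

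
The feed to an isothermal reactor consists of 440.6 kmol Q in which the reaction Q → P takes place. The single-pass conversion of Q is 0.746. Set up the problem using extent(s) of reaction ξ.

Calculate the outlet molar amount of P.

Q reacted = 0.746 × 440.6 = 328.7 kmol; ν_Q = −1, so ξ = 328.7/1 = 328.7 kmol.
Outlet amounts (n = n₀ + ν ξ):
  Q: 440.6 − 1(328.7) = 111.9
  P: 0 + 1(328.7) = 328.7

329 kmol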